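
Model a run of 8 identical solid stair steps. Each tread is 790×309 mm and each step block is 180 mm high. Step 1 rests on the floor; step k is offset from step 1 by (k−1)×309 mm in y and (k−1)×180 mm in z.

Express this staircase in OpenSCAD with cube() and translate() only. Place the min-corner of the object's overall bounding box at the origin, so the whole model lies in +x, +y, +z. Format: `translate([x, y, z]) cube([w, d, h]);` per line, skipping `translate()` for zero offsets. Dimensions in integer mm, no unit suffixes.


cube([790, 309, 180]);
translate([0, 309, 180]) cube([790, 309, 180]);
translate([0, 618, 360]) cube([790, 309, 180]);
translate([0, 927, 540]) cube([790, 309, 180]);
translate([0, 1236, 720]) cube([790, 309, 180]);
translate([0, 1545, 900]) cube([790, 309, 180]);
translate([0, 1854, 1080]) cube([790, 309, 180]);
translate([0, 2163, 1260]) cube([790, 309, 180]);


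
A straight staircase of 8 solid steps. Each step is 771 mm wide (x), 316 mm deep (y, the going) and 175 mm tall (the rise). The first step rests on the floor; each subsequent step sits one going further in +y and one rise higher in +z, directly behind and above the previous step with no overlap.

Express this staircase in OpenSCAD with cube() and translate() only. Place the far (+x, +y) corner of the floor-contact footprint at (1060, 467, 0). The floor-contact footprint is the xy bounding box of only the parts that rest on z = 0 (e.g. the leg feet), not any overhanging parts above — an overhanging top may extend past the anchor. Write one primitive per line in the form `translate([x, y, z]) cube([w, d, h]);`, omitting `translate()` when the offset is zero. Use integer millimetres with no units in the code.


translate([289, 151, 0]) cube([771, 316, 175]);
translate([289, 467, 175]) cube([771, 316, 175]);
translate([289, 783, 350]) cube([771, 316, 175]);
translate([289, 1099, 525]) cube([771, 316, 175]);
translate([289, 1415, 700]) cube([771, 316, 175]);
translate([289, 1731, 875]) cube([771, 316, 175]);
translate([289, 2047, 1050]) cube([771, 316, 175]);
translate([289, 2363, 1225]) cube([771, 316, 175]);


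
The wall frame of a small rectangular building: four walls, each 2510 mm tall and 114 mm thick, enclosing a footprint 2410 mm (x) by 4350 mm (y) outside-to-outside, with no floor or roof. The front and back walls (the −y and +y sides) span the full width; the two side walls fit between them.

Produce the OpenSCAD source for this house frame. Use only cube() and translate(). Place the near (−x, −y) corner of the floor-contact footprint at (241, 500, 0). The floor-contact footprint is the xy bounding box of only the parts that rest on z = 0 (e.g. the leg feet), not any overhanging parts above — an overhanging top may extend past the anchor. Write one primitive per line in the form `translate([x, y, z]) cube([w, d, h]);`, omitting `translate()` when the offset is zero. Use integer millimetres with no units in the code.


translate([241, 500, 0]) cube([2410, 114, 2510]);
translate([241, 4736, 0]) cube([2410, 114, 2510]);
translate([241, 614, 0]) cube([114, 4122, 2510]);
translate([2537, 614, 0]) cube([114, 4122, 2510]);


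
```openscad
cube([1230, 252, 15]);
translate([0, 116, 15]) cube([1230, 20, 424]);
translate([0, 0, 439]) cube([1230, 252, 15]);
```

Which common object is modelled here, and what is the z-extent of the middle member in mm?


An I-beam. The web height is 424 mm.

Two wide flanges with a thin centred web — an I-beam. Overall 454 mm minus two 15 mm flanges gives a web of 454 − 2·15 = 424 mm.


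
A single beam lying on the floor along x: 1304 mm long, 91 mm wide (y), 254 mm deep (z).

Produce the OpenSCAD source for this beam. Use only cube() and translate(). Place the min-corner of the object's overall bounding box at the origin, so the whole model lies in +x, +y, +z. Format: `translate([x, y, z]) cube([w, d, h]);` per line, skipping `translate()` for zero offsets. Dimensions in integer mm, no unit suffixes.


cube([1304, 91, 254]);


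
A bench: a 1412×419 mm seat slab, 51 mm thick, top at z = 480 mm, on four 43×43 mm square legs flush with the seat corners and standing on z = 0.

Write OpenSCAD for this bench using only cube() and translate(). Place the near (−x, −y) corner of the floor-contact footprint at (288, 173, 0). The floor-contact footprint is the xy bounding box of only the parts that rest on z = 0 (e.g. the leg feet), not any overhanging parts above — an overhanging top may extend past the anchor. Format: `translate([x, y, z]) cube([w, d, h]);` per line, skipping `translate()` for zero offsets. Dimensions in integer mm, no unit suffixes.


translate([288, 173, 429]) cube([1412, 419, 51]);
translate([288, 173, 0]) cube([43, 43, 429]);
translate([288, 549, 0]) cube([43, 43, 429]);
translate([1657, 173, 0]) cube([43, 43, 429]);
translate([1657, 549, 0]) cube([43, 43, 429]);


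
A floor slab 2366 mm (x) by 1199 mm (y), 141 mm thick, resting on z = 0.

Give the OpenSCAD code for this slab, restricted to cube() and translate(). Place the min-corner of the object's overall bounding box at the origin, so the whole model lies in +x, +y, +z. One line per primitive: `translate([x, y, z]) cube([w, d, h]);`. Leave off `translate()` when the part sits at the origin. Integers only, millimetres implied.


cube([2366, 1199, 141]);


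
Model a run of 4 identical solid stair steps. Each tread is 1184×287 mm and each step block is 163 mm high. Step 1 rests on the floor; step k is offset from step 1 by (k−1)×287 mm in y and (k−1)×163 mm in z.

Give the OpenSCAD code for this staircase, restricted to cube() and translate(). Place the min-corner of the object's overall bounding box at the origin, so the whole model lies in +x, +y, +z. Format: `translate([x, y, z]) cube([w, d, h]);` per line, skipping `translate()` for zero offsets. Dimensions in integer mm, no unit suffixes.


cube([1184, 287, 163]);
translate([0, 287, 163]) cube([1184, 287, 163]);
translate([0, 574, 326]) cube([1184, 287, 163]);
translate([0, 861, 489]) cube([1184, 287, 163]);


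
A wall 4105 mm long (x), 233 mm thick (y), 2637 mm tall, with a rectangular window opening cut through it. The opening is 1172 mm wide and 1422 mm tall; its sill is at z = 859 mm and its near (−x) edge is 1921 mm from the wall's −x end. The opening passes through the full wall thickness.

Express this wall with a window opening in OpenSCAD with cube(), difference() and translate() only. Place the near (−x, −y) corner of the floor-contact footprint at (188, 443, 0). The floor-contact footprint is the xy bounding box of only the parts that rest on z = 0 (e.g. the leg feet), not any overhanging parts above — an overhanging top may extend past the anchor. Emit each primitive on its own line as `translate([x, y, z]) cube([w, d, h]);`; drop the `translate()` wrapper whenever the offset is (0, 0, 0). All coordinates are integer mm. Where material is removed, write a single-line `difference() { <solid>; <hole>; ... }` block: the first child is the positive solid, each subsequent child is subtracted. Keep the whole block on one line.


difference() { translate([188, 443, 0]) cube([4105, 233, 2637]); translate([2109, 443, 859]) cube([1172, 233, 1422]); }


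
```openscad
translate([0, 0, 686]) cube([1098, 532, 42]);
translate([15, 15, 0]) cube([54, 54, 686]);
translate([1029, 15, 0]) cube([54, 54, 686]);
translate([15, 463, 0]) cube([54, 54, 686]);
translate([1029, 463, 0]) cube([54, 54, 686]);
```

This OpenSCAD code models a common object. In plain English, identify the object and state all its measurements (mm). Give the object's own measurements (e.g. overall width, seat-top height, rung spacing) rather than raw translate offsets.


A table: top 1098 mm (x) × 532 mm (y), 42 mm thick, upper face at z = 728 mm, on four 54×54 mm square legs, each inset 15 mm from the nearest pair of top edges from z = 0 to the bottom of the top.


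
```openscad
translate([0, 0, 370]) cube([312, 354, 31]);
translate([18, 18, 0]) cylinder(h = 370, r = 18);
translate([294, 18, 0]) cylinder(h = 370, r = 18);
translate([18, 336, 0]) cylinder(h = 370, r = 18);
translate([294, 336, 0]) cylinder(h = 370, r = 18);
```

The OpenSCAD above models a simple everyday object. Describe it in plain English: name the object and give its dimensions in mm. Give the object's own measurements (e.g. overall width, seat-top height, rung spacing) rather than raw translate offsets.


A simple wooden stool: a rectangular seat 312 mm (x) by 354 mm (y), 31 mm thick, top face at z = 401 mm, on four round legs, each 36 mm in diameter. The legs rest on z = 0, each leg's axis is inset half a diameter from the nearest pair of seat edges (so the leg's bounding box is flush with the corner).


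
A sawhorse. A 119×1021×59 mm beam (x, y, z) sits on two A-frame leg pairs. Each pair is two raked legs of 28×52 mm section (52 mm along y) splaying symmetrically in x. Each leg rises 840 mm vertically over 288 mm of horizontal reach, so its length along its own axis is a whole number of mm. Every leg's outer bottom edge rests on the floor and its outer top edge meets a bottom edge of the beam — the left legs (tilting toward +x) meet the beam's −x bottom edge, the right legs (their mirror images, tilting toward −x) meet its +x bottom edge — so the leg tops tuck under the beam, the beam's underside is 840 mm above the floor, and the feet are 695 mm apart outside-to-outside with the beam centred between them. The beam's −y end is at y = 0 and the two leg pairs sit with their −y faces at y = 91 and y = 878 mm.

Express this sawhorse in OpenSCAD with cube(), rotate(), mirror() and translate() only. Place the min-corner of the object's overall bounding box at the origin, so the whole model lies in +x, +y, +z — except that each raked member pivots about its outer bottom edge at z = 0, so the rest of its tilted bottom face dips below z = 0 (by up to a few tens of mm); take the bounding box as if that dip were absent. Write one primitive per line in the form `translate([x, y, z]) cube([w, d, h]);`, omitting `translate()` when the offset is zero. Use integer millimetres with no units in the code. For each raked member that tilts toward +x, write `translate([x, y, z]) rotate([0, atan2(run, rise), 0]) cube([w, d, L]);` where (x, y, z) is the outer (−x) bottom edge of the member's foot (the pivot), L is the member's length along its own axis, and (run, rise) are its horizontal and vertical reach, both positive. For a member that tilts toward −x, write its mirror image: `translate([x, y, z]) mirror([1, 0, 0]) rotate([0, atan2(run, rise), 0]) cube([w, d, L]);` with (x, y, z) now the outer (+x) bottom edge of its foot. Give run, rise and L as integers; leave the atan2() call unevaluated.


translate([288, 0, 840]) cube([119, 1021, 59]);
translate([0, 91, 0]) rotate([0, atan2(288, 840), 0]) cube([28, 52, 888]);
translate([695, 91, 0]) mirror([1, 0, 0]) rotate([0, atan2(288, 840), 0]) cube([28, 52, 888]);
translate([0, 878, 0]) rotate([0, atan2(288, 840), 0]) cube([28, 52, 888]);
translate([695, 878, 0]) mirror([1, 0, 0]) rotate([0, atan2(288, 840), 0]) cube([28, 52, 888]);


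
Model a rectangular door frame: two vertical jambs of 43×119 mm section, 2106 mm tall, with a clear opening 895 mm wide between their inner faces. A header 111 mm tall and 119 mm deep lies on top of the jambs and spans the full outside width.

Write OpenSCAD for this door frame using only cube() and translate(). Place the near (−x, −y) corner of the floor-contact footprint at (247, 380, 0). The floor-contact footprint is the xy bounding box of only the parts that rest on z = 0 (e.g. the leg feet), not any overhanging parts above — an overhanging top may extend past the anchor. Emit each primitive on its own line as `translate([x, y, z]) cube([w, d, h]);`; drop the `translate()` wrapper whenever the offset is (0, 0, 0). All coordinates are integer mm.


translate([247, 380, 0]) cube([43, 119, 2106]);
translate([1185, 380, 0]) cube([43, 119, 2106]);
translate([247, 380, 2106]) cube([981, 119, 111]);


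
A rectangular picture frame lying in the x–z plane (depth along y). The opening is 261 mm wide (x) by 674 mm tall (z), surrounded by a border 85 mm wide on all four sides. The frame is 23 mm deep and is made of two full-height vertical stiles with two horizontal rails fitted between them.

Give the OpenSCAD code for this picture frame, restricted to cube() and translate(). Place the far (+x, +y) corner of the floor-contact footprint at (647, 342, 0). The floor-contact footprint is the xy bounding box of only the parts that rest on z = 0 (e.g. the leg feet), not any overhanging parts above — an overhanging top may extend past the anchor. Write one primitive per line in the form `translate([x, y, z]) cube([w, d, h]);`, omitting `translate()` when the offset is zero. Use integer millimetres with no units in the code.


translate([216, 319, 0]) cube([85, 23, 844]);
translate([562, 319, 0]) cube([85, 23, 844]);
translate([301, 319, 0]) cube([261, 23, 85]);
translate([301, 319, 759]) cube([261, 23, 85]);


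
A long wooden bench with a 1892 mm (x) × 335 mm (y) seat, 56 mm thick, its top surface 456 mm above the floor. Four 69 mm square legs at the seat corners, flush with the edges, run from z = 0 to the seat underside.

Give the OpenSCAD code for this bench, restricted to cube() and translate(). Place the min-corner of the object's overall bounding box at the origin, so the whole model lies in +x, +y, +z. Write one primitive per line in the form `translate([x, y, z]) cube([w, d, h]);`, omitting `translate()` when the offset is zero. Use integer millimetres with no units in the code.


// leg_h = 456 − 56 = 400
translate([0, 0, 400]) cube([1892, 335, 56]);
cube([69, 69, 400]);
translate([0, 266, 0]) cube([69, 69, 400]);
translate([1823, 0, 0]) cube([69, 69, 400]);
translate([1823, 266, 0]) cube([69, 69, 400]);


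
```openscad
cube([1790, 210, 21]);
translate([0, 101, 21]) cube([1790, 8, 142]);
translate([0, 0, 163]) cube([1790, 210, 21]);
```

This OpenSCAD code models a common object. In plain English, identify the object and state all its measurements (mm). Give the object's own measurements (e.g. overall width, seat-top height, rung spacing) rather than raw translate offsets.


An I-beam lying along x, 1790 mm long. Overall section height 184 mm. Two flanges 210 mm wide (y) and 21 mm thick, one on the floor and one at the top; a web 8 mm thick runs between them, centred on the flange width.


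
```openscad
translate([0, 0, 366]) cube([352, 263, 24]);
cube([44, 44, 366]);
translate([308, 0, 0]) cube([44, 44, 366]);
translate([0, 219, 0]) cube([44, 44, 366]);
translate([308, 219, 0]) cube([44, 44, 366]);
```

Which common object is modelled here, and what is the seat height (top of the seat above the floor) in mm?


A stool. The seat height is 390 mm.

A 352×263×24 slab at z = 366 on four corner posts — a stool. The seat top is 366 + 24 = 390 mm.


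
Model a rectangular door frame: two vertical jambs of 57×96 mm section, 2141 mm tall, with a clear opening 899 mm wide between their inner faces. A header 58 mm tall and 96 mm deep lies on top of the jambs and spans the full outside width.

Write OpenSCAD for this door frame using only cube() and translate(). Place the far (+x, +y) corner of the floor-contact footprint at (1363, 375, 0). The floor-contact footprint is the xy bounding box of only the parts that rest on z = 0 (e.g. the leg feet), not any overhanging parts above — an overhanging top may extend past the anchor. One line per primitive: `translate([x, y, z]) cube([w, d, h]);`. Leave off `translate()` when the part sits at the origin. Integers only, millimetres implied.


translate([350, 279, 0]) cube([57, 96, 2141]);
translate([1306, 279, 0]) cube([57, 96, 2141]);
translate([350, 279, 2141]) cube([1013, 96, 58]);


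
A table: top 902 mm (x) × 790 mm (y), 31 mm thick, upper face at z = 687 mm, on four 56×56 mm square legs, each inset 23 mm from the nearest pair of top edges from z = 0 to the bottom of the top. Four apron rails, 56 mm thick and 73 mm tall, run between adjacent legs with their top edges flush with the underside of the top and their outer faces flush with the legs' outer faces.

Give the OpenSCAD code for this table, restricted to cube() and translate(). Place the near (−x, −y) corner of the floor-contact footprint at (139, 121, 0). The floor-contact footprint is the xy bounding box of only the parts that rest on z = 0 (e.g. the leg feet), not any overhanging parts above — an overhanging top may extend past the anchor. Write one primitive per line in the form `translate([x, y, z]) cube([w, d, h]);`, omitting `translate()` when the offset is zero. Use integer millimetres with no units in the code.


// leg_h = 687 - 31 = 656
// apron z = 656 - 73 = 583
translate([116, 98, 656]) cube([902, 790, 31]);
translate([139, 121, 0]) cube([56, 56, 656]);
translate([939, 121, 0]) cube([56, 56, 656]);
translate([139, 809, 0]) cube([56, 56, 656]);
translate([939, 809, 0]) cube([56, 56, 656]);
translate([195, 121, 583]) cube([744, 56, 73]);
translate([195, 809, 583]) cube([744, 56, 73]);
translate([139, 177, 583]) cube([56, 632, 73]);
translate([939, 177, 583]) cube([56, 632, 73]);


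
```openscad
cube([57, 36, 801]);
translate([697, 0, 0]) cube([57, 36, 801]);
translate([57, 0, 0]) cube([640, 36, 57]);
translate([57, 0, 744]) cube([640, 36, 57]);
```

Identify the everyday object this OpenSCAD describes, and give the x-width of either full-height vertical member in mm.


A picture frame. The border width is 57 mm.

Four thin pieces enclosing a rectangular opening — a picture frame. The two full-height stiles are 801 mm tall; the top rail sits at z = 744 and is 57 mm tall, so the border above the opening is 801 − 744 = 57 mm, matching the stile x-width.


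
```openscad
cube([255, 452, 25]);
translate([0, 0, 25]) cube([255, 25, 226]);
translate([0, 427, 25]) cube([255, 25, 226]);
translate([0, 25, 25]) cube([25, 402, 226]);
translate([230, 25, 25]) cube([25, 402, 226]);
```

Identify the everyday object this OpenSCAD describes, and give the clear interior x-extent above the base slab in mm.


An open box. The internal width is 205 mm.

A 255×452 base slab with four walls standing on it — an open box. The base is 255 mm wide and the walls are 25 mm thick, so the internal width is 255 − 2 × 25 = 205 mm.


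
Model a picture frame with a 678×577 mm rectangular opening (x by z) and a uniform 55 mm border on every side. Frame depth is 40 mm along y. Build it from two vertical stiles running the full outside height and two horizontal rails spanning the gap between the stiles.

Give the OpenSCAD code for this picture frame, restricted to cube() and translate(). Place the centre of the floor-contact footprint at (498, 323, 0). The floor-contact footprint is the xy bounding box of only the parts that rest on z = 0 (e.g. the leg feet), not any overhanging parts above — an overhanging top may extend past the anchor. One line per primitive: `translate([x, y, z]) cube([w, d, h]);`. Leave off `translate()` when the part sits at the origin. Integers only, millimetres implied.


translate([104, 303, 0]) cube([55, 40, 687]);
translate([837, 303, 0]) cube([55, 40, 687]);
translate([159, 303, 0]) cube([678, 40, 55]);
translate([159, 303, 632]) cube([678, 40, 55]);


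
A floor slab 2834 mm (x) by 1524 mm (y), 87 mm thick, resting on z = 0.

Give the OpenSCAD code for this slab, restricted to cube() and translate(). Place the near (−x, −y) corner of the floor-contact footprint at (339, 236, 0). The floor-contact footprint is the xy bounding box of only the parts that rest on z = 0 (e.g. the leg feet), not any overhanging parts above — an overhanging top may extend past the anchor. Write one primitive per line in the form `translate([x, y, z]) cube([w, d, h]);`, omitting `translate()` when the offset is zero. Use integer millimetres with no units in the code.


translate([339, 236, 0]) cube([2834, 1524, 87]);


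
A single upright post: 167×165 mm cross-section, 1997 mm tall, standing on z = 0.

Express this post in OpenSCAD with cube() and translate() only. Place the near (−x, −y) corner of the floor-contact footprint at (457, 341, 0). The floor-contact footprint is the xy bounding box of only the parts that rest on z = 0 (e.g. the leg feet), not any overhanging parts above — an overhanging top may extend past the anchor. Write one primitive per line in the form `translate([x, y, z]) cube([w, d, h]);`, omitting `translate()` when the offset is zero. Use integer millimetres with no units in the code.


translate([457, 341, 0]) cube([167, 165, 1997]);


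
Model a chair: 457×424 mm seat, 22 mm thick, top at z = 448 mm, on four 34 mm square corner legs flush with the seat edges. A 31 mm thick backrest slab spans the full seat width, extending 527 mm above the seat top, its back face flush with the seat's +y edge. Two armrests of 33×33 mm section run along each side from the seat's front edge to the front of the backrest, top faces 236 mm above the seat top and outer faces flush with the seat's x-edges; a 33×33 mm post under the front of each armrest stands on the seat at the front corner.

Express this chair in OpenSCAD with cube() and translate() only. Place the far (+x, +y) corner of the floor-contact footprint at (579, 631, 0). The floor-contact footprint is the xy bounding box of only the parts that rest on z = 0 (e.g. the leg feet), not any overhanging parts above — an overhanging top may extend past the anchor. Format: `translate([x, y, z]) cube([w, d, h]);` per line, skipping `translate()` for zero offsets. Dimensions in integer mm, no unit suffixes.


// leg_h = 448 - 22 = 426
// arm post h = 236 - 33 = 203
translate([122, 207, 426]) cube([457, 424, 22]);
translate([122, 207, 0]) cube([34, 34, 426]);
translate([545, 207, 0]) cube([34, 34, 426]);
translate([122, 597, 0]) cube([34, 34, 426]);
translate([545, 597, 0]) cube([34, 34, 426]);
translate([122, 600, 448]) cube([457, 31, 527]);
translate([122, 207, 651]) cube([33, 393, 33]);
translate([546, 207, 651]) cube([33, 393, 33]);
translate([122, 207, 448]) cube([33, 33, 203]);
translate([546, 207, 448]) cube([33, 33, 203]);


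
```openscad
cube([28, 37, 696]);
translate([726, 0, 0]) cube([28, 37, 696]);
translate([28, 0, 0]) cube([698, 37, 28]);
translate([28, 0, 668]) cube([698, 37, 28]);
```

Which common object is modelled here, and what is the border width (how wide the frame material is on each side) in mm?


A picture frame. The border width is 28 mm.

Four thin pieces enclosing a rectangular opening — a picture frame. The two full-height stiles are 696 mm tall; the top rail sits at z = 668 and is 28 mm tall, so the border above the opening is 696 − 668 = 28 mm, matching the stile x-width.


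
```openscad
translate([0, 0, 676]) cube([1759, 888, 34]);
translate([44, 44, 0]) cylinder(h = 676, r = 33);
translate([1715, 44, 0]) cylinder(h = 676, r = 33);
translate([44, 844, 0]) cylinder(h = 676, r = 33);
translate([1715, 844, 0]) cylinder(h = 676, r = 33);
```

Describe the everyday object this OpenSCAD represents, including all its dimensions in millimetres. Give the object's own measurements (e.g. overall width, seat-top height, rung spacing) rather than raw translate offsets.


A table: top 1759 mm (x) × 888 mm (y), 34 mm thick, upper face at z = 710 mm, on four round legs of 66 mm diameter, each leg's bounding box inset 11 mm from the nearest pair of top edges from z = 0 to the bottom of the top.


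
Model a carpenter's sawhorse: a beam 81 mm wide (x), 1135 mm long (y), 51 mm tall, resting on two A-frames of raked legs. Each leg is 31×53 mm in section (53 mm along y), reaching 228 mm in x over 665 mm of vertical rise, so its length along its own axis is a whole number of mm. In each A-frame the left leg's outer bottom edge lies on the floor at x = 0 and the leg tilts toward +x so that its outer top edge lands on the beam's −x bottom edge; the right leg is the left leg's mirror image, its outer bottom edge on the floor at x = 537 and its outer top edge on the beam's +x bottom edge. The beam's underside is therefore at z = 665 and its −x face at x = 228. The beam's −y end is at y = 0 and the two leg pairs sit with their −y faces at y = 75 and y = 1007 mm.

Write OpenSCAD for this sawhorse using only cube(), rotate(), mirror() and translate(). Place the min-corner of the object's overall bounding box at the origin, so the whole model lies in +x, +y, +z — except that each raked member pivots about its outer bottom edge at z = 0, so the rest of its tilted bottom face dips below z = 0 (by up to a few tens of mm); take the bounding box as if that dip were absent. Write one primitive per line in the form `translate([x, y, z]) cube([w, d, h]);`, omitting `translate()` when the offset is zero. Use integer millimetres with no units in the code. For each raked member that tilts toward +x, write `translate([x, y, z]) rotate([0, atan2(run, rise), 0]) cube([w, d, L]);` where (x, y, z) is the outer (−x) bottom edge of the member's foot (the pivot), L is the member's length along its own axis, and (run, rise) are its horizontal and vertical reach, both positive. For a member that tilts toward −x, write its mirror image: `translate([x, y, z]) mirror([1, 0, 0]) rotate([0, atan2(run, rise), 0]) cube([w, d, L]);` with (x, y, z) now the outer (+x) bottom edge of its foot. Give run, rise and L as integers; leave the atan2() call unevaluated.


// leg length = √(228² + 665²) = 703
// right-leg outer foot x = 2·228 + 81 = 537
// beam min-corner = (228, 0, 665)
translate([228, 0, 665]) cube([81, 1135, 51]);
translate([0, 75, 0]) rotate([0, atan2(228, 665), 0]) cube([31, 53, 703]);
translate([537, 75, 0]) mirror([1, 0, 0]) rotate([0, atan2(228, 665), 0]) cube([31, 53, 703]);
translate([0, 1007, 0]) rotate([0, atan2(228, 665), 0]) cube([31, 53, 703]);
translate([537, 1007, 0]) mirror([1, 0, 0]) rotate([0, atan2(228, 665), 0]) cube([31, 53, 703]);


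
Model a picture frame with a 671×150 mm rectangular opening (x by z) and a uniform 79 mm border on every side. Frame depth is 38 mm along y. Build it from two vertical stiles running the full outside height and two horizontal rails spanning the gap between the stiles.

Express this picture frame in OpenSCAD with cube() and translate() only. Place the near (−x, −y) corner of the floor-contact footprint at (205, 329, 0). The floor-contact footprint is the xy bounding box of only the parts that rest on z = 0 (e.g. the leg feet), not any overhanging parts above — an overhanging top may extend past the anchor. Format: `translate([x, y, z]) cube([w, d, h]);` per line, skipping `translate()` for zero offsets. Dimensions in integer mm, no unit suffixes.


translate([205, 329, 0]) cube([79, 38, 308]);
translate([955, 329, 0]) cube([79, 38, 308]);
translate([284, 329, 0]) cube([671, 38, 79]);
translate([284, 329, 229]) cube([671, 38, 79]);


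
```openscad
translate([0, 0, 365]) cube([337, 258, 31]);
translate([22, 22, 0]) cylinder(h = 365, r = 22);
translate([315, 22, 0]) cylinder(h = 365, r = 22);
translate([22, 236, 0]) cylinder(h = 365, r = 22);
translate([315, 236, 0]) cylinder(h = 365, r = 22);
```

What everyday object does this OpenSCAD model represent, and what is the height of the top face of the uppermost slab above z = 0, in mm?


A stool. The seat height is 396 mm.

A 337×258×31 slab at z = 365 on four corner cylinders — a stool. The seat top is 365 + 31 = 396 mm.


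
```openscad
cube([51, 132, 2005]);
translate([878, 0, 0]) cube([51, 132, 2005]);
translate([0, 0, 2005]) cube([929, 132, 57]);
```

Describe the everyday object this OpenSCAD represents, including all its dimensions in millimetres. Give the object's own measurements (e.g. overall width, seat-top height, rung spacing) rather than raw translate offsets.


A door frame. The clear opening is 827 mm wide and 2005 mm high. Two 51 mm wide jambs, 132 mm deep, stand either side of the opening from the floor to the top of the opening. A 57 mm thick head sits across the top of both jambs, spanning the full outside width of the frame.


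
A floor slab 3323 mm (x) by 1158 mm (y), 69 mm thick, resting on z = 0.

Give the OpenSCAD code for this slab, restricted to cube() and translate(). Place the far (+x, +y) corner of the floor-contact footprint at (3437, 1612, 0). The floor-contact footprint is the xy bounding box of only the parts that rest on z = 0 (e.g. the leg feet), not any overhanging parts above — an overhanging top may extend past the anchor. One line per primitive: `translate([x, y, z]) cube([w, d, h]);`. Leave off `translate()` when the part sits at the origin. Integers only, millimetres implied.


translate([114, 454, 0]) cube([3323, 1158, 69]);


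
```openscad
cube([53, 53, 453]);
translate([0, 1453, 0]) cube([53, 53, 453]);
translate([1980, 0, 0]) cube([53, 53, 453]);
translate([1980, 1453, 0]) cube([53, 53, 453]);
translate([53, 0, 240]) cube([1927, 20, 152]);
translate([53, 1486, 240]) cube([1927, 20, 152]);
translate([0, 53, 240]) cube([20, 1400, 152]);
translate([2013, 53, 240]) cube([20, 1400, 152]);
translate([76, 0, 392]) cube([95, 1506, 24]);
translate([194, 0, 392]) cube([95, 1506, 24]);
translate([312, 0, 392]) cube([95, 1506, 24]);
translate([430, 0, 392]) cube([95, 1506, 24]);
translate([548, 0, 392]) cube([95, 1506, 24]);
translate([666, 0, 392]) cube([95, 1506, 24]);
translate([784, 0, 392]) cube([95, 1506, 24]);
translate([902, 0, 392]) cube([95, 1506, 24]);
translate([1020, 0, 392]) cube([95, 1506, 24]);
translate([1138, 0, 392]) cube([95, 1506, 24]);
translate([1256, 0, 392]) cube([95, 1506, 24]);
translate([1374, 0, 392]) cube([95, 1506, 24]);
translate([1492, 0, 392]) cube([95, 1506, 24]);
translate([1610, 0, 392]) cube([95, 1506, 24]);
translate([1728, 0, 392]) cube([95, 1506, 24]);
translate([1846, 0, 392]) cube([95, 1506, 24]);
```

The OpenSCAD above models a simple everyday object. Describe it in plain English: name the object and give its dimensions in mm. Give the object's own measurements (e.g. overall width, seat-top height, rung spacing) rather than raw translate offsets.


A bed frame 2033 mm long (x) by 1506 mm wide (y). Four 53×53 mm corner posts, 453 mm tall, at the corners of the footprint. Four rails of 20 mm thickness and 152 mm height run between adjacent posts with their undersides at z = 240 mm, their outer faces flush with the outside of the frame (the two x-running rails run between the posts' inner faces; the two y-running rails run between the posts' inner faces). 16 slats, each 95 mm wide (x) and 24 mm thick, lie across the top of the two x-running rails, running the full 1506 mm width of the frame in y; along x they sit between the end posts with a 23 mm gap after the −x posts and between neighbouring slats, leaving 39 mm before the +x posts.


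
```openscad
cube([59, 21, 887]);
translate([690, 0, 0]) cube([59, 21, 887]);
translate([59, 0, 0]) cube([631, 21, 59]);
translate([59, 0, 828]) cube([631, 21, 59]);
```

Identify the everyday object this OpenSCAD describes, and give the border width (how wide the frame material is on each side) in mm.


A picture frame. The border width is 59 mm.

Four thin pieces enclosing a rectangular opening — a picture frame. The two full-height stiles are 887 mm tall; the top rail sits at z = 828 and is 59 mm tall, so the border above the opening is 887 − 828 = 59 mm, matching the stile x-width.


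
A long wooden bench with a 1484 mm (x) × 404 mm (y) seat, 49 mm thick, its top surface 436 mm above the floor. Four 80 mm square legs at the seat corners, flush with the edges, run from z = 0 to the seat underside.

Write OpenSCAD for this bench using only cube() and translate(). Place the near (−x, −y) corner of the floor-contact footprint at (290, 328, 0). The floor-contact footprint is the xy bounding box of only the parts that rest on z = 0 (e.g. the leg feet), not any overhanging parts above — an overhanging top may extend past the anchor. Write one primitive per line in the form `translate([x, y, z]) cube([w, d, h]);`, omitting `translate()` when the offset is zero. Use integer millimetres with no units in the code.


translate([290, 328, 387]) cube([1484, 404, 49]);
translate([290, 328, 0]) cube([80, 80, 387]);
translate([290, 652, 0]) cube([80, 80, 387]);
translate([1694, 328, 0]) cube([80, 80, 387]);
translate([1694, 652, 0]) cube([80, 80, 387]);


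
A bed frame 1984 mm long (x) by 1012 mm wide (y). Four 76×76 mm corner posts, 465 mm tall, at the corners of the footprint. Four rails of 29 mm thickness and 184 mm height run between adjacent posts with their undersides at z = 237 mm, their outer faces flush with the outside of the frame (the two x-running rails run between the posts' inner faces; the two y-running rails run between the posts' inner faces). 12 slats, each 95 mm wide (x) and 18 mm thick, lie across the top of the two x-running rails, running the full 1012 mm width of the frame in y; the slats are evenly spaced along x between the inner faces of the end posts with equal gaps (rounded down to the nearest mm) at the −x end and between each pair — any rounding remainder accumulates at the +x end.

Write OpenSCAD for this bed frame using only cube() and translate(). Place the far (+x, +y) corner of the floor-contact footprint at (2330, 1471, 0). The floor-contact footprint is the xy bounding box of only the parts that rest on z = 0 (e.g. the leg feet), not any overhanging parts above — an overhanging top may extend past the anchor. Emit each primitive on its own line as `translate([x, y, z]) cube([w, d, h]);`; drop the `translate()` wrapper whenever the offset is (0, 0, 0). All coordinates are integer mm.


translate([346, 459, 0]) cube([76, 76, 465]);
translate([346, 1395, 0]) cube([76, 76, 465]);
translate([2254, 459, 0]) cube([76, 76, 465]);
translate([2254, 1395, 0]) cube([76, 76, 465]);
translate([422, 459, 237]) cube([1832, 29, 184]);
translate([422, 1442, 237]) cube([1832, 29, 184]);
translate([346, 535, 237]) cube([29, 860, 184]);
translate([2301, 535, 237]) cube([29, 860, 184]);
translate([475, 459, 421]) cube([95, 1012, 18]);
translate([623, 459, 421]) cube([95, 1012, 18]);
translate([771, 459, 421]) cube([95, 1012, 18]);
translate([919, 459, 421]) cube([95, 1012, 18]);
translate([1067, 459, 421]) cube([95, 1012, 18]);
translate([1215, 459, 421]) cube([95, 1012, 18]);
translate([1363, 459, 421]) cube([95, 1012, 18]);
translate([1511, 459, 421]) cube([95, 1012, 18]);
translate([1659, 459, 421]) cube([95, 1012, 18]);
translate([1807, 459, 421]) cube([95, 1012, 18]);
translate([1955, 459, 421]) cube([95, 1012, 18]);
translate([2103, 459, 421]) cube([95, 1012, 18]);


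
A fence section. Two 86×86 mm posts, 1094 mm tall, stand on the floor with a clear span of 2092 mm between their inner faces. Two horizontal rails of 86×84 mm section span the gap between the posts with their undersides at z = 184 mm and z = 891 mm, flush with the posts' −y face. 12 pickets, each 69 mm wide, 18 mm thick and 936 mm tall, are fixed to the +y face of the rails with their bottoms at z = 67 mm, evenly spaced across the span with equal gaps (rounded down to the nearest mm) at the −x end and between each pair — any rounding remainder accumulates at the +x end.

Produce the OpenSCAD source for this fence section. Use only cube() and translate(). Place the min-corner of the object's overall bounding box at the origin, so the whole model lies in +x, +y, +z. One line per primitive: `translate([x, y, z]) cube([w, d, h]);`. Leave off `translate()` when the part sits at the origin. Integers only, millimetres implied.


cube([86, 86, 1094]);
translate([2178, 0, 0]) cube([86, 86, 1094]);
translate([86, 0, 184]) cube([2092, 86, 84]);
translate([86, 0, 891]) cube([2092, 86, 84]);
translate([183, 86, 67]) cube([69, 18, 936]);
translate([349, 86, 67]) cube([69, 18, 936]);
translate([515, 86, 67]) cube([69, 18, 936]);
translate([681, 86, 67]) cube([69, 18, 936]);
translate([847, 86, 67]) cube([69, 18, 936]);
translate([1013, 86, 67]) cube([69, 18, 936]);
translate([1179, 86, 67]) cube([69, 18, 936]);
translate([1345, 86, 67]) cube([69, 18, 936]);
translate([1511, 86, 67]) cube([69, 18, 936]);
translate([1677, 86, 67]) cube([69, 18, 936]);
translate([1843, 86, 67]) cube([69, 18, 936]);
translate([2009, 86, 67]) cube([69, 18, 936]);


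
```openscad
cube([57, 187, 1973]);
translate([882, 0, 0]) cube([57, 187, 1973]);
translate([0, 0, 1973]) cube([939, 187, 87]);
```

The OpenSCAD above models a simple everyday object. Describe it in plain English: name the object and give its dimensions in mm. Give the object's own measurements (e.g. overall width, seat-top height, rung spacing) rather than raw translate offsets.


A door frame. The clear opening is 825 mm wide and 1973 mm high. Two 57 mm wide jambs, 187 mm deep, stand either side of the opening from the floor to the top of the opening. A 87 mm thick head sits across the top of both jambs, spanning the full outside width of the frame.


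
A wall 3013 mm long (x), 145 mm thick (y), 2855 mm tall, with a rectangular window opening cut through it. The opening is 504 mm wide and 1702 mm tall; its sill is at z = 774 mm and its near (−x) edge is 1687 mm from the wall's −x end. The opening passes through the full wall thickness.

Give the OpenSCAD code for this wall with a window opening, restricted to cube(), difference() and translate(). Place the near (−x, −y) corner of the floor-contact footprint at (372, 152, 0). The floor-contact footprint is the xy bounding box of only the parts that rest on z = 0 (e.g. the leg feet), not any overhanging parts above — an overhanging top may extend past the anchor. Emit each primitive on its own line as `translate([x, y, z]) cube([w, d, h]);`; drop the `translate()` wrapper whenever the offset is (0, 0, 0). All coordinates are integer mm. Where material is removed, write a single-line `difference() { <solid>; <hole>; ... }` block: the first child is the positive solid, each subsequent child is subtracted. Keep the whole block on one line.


difference() { translate([372, 152, 0]) cube([3013, 145, 2855]); translate([2059, 152, 774]) cube([504, 145, 1702]); }


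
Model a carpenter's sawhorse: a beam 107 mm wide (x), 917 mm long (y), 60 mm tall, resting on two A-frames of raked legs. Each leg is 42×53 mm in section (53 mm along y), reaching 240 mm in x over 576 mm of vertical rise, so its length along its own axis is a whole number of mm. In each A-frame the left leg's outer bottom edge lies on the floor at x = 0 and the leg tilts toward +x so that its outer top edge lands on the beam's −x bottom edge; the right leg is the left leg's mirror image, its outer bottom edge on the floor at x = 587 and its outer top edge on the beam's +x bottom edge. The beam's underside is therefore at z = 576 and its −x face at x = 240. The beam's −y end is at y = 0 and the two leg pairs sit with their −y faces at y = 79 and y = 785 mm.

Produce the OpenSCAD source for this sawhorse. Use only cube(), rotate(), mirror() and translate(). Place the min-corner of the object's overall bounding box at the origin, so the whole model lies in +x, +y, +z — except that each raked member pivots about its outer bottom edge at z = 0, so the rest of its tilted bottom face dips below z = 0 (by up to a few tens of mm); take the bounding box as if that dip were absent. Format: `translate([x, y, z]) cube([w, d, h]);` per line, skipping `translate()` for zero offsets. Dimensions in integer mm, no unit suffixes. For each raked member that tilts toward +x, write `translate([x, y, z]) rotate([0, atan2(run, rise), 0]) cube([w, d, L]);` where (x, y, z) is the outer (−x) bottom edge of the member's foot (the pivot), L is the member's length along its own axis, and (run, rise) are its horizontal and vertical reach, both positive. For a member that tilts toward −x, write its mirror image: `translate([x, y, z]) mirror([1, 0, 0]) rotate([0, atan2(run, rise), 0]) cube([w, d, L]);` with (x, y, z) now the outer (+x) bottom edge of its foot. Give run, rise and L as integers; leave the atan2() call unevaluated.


translate([240, 0, 576]) cube([107, 917, 60]);
translate([0, 79, 0]) rotate([0, atan2(240, 576), 0]) cube([42, 53, 624]);
translate([587, 79, 0]) mirror([1, 0, 0]) rotate([0, atan2(240, 576), 0]) cube([42, 53, 624]);
translate([0, 785, 0]) rotate([0, atan2(240, 576), 0]) cube([42, 53, 624]);
translate([587, 785, 0]) mirror([1, 0, 0]) rotate([0, atan2(240, 576), 0]) cube([42, 53, 624]);
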